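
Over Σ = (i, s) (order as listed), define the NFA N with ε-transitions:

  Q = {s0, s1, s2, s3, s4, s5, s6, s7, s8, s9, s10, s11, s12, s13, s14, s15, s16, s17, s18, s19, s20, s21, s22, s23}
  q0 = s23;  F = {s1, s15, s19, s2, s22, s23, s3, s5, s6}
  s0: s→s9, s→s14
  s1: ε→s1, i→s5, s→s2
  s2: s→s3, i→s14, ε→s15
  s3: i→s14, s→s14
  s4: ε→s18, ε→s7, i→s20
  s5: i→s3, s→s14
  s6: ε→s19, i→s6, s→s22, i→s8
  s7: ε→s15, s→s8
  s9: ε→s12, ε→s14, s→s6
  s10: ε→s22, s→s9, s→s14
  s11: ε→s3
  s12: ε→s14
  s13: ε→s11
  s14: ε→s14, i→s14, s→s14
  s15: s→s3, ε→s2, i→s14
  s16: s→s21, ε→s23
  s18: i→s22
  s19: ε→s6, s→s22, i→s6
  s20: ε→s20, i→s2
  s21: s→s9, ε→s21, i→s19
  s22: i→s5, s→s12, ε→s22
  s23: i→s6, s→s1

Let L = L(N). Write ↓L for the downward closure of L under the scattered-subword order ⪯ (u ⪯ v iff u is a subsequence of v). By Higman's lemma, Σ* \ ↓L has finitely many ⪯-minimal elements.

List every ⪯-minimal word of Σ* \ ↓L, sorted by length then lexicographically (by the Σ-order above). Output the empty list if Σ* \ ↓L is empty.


min(Σ*\↓L) = [iss, sis, ssi, siii, ssss].

|Q|=24, |F|=9, |δ|=52 (19 ε).
min D↑ (8 st, q0=0, F={6}): 0:i→1,s→2 1:i→1,s→3 2:i→4,s→5 3:i→4,s→6 4:i→7,s→6 5:i→6,s→7 6:i→6,s→6 7:i→6,s→6 [Hopcroft].
'iss': |S_i|=[12, 8, 5, 2] end={s12,s14} — reject; 3/3 single-dels accept.
'sis': |S_i|=[12, 8, 3, 1] end={s14} rej; 3/3 single-dels accept.
'ssi': run [12, 8, 5, 1] end={s14} — reject; 3/3 deletions ∈↓L.
'siii': |S_i|=[12, 8, 3, 2, 1] end={s14} rej; 4/4 deletions ∈↓L.
'ssss': run [12, 8, 5, 2, 1] end={s14} ∉↓L; 4/4 single-dels accept.
5 words, ⪯-incomp.


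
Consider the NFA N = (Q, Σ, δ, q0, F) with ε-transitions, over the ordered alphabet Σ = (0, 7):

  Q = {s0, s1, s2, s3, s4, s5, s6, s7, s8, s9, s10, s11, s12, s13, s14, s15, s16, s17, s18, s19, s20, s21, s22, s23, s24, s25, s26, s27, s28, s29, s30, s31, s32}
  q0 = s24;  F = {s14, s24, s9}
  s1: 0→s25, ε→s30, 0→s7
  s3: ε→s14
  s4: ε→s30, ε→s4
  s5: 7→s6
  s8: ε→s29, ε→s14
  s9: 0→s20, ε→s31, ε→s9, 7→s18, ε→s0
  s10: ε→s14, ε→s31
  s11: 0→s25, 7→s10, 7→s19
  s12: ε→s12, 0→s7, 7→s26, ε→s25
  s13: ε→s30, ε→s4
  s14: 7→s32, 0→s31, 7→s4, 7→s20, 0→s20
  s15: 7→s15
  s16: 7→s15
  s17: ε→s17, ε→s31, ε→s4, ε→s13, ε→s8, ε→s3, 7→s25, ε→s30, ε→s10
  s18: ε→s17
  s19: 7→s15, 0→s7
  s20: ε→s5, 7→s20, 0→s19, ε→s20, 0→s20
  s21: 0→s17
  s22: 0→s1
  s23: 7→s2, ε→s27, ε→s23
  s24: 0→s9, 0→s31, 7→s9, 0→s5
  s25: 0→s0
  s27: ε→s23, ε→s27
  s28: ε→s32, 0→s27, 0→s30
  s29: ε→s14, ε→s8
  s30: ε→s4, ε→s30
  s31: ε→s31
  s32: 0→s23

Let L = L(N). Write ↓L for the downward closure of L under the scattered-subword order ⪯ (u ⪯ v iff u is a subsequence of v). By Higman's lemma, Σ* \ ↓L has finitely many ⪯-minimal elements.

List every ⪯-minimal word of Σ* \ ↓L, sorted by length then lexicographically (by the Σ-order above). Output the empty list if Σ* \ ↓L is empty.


|Q|=33, |F|=3, |δ|=70 (36 ε).
min D↑ (4 st, q0=0, F={2}): 0:0→1,7→1 1:0→2,7→3 2:0→2,7→2 3:0→2,7→2.
'00': run [25, 24, 11] end={s0,s15,s19,s2,s20,s23,s27,s31,s5,s6,s7} rej; 2/2 del acc.
'70': run [25, 24, 11] end={s0,s15,s19,s2,s20,s23,s27,s31,s5,s6,s7} — reject; 2/2 deletions ∈↓L.
'077': N↓-sim [25, 24, 23, 14] end={s0,s15,s19,s2,s20,s23,s25,s27,s30,s32,s4,s5,…} rej; 3/3 del acc.
'777': run [25, 24, 23, 14] end={s0,s15,s19,s2,s20,s23,s25,s27,s30,s32,s4,s5,…} rej; 3/3 deletions ∈↓L.
4 words, ⪯-incomp.

min(Σ*\↓L) = [00, 70, 077, 777].


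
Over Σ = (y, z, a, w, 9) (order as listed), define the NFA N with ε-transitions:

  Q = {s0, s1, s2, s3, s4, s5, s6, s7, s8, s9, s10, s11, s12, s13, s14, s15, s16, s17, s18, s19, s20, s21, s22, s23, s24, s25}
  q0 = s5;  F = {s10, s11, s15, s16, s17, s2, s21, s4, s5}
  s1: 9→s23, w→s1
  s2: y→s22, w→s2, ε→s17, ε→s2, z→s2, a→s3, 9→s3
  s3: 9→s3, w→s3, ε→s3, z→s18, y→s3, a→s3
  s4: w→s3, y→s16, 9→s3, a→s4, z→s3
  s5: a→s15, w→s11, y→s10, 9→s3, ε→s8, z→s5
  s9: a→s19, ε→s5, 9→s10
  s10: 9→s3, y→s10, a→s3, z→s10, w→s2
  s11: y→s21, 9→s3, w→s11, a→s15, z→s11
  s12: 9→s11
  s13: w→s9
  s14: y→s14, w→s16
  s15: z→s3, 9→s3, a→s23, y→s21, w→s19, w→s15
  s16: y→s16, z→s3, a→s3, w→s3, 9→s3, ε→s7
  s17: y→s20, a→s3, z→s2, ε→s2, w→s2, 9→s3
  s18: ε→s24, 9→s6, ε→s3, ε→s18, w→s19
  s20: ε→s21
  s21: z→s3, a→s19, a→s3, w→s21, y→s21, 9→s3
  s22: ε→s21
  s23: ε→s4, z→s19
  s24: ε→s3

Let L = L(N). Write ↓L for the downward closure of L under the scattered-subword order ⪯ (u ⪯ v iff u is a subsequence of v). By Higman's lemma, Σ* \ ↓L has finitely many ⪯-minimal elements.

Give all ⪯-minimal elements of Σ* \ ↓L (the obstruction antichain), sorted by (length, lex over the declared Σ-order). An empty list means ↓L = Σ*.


A = [9, ya, az, aaw, wyz].

|Q|=26, |F|=9, |δ|=77 (14 ε).
min D↑ (9 st, q0=0, F={4}): 0:y→1,z→0,a→2,w→3,9→4 1:y→1,z→1,a→4,w→5,9→4 2:y→6,z→4,a→7,w→2,9→4 3:y→6,z→3,a→2,w→3,9→4 4:y→4,z→4,a→4,w→4,9→4 5:y→6,z→5,a→4,w→5,9→4 6:y→6,z→4,a→4,w→6,9→4 7:y→8,z→4,a→7,w→4,9→4 8:y→8,z→4,a→4,w→4,9→4 (ε-aug+det+¬).
'9': |S_i|=[19, 5] end={s18,s19,s24,s3,s6} — reject; 1/1 deletions ∈↓L.
'ya': N↓-sim [19, 13, 5] end={s18,s19,s24,s3,s6} rej; 2/2 del acc.
'az': N↓-sim [19, 11, 5] end={s18,s19,s24,s3,s6} rej; 2/2 single-dels accept.
'aaw': N↓-sim [19, 11, 9, 5] end={s18,s19,s24,s3,s6} ∉↓L; 3/3 deletions ∈↓L.
'wyz': |S_i|=[19, 16, 10, 5] end={s18,s19,s24,s3,s6} rej; 3/3 del acc.
5 words, ⪯-incomp.


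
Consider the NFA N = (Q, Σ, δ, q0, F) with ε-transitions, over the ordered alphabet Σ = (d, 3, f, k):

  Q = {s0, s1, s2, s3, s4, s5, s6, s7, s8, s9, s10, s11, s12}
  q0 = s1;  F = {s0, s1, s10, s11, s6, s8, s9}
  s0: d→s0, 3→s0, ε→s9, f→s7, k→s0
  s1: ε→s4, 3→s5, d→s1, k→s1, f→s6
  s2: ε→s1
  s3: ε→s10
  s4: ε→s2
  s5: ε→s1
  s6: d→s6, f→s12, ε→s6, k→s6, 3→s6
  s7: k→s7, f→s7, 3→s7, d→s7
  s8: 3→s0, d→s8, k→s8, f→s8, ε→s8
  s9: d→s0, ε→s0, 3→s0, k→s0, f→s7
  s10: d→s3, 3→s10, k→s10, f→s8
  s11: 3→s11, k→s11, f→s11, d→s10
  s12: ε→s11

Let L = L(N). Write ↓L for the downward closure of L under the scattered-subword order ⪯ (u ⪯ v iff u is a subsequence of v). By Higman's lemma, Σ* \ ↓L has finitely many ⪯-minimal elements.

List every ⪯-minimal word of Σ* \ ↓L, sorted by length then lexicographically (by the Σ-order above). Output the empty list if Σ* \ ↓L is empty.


|Q|=13, |F|=7, |δ|=42 (10 ε).
min D↑ (7 st, q0=0, F={6}): 0:d→0,3→0,f→1,k→0 1:d→1,3→1,f→2,k→1 2:d→3,3→2,f→2,k→2 3:d→3,3→3,f→4,k→3 4:d→4,3→5,f→4,k→4 5:d→5,3→5,f→6,k→5 6:d→6,3→6,f→6,k→6 [Hopcroft].
'ffdf3f': |S_i|=[13, 9, 8, 6, 4, 3, 1] end={s7} ∉↓L; 6/6 deletions ∈↓L.
1 minimals (antichain).

A = [ffdf3f].


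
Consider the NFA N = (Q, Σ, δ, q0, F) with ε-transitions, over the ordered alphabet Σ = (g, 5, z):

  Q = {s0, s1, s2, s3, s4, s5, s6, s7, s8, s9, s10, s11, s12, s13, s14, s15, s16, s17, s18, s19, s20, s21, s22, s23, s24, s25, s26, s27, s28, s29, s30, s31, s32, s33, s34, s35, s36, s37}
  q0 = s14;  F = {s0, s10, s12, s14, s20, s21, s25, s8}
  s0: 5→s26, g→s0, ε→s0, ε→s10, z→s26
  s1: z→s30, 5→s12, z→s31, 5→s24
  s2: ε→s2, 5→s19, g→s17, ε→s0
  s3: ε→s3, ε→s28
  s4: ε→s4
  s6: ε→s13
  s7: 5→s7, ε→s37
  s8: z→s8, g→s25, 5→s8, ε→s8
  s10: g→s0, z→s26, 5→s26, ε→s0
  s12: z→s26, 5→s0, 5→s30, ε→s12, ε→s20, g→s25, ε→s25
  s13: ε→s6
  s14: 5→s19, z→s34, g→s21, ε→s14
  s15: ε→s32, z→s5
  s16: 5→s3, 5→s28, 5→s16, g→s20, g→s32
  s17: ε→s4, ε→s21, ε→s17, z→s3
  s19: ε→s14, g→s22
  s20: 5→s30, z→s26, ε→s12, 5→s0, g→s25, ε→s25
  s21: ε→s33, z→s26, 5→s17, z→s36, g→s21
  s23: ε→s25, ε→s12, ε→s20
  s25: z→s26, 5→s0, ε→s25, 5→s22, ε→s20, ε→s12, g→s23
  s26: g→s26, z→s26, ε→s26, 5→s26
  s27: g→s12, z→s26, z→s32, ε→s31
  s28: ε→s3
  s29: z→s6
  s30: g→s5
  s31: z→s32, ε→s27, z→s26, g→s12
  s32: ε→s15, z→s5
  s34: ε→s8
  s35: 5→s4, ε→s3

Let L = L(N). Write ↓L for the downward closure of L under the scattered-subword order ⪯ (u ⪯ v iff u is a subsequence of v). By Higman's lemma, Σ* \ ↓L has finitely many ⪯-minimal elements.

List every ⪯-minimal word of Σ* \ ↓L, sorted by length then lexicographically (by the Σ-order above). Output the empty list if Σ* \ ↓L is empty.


Antichain: [gz, zg55].

|Q|=38, |F|=8, |δ|=93 (37 ε).
min D↑ (6 st, q0=0, F={3}): 0:g→1,5→0,z→2 1:g→1,5→1,z→3 2:g→4,5→2,z→2 3:g→3,5→3,z→3 4:g→4,5→5,z→3 5:g→5,5→3,z→3 (ε-aug+det+¬).
'gz': |S_i|=[21, 17, 4] end={s26,s28,s3,s36} ∉↓L; 2/2 single-dels accept.
'zg55': run [21, 15, 10, 6, 1] end={s26} rej; 4/4 deletions ∈↓L.
2 obstructions.


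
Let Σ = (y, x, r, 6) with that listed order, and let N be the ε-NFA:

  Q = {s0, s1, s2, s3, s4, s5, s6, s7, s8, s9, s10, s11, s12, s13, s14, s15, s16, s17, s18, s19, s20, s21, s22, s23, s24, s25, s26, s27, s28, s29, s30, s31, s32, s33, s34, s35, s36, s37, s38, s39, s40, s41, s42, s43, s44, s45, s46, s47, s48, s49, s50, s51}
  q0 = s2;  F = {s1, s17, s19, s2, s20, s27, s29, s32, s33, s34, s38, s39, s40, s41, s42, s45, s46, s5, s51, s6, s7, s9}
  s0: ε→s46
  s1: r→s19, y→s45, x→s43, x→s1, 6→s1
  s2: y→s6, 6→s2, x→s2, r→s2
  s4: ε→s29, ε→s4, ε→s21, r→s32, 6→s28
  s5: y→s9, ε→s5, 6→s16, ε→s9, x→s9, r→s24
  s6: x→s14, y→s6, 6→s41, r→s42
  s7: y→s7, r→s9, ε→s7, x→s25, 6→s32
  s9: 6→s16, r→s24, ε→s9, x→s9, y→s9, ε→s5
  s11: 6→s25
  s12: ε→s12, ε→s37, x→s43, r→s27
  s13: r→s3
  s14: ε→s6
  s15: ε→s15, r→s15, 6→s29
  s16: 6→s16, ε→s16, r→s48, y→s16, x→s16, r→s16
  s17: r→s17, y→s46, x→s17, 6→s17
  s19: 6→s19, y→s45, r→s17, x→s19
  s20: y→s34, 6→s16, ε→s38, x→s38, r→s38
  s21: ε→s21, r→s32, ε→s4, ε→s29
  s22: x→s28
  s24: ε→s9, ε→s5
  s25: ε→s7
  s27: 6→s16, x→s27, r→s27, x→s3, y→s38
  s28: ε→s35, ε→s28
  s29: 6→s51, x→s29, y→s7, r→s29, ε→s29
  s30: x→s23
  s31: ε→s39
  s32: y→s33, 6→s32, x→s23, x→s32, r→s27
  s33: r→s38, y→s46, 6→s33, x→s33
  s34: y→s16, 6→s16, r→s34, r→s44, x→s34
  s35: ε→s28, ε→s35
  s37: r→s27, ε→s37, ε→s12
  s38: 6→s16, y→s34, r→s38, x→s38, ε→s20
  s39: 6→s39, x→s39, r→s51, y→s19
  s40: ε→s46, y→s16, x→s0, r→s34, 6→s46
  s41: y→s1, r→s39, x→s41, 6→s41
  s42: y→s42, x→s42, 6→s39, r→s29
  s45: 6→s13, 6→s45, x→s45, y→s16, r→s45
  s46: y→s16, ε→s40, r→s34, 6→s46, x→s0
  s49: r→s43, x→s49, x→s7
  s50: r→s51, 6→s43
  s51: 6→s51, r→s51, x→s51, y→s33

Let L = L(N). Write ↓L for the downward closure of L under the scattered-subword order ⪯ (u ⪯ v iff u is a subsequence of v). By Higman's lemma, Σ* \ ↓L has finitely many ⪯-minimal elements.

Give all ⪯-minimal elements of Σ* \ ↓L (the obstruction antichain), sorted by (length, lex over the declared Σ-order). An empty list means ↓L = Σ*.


Antichain: [y6yyy, yrryr6].

|Q|=52, |F|=22, |δ|=147 (32 ε).
min D↑ (20 st, q0=0, F={15}): 0:y→1,x→0,r→0,6→0 1:y→1,x→1,r→2,6→3 2:y→2,x→2,r→4,6→5 3:y→6,x→3,r→5,6→3 4:y→7,x→4,r→4,6→8 5:y→9,x→5,r→8,6→5 6:y→10,x→6,r→9,6→6 7:y→7,x→7,r→11,6→12 8:y→13,x→8,r→8,6→8 9:y→10,x→9,r→14,6→9 10:y→15,x→10,r→10,6→10 11:y→11,x→11,r→11,6→15 12:y→13,x→12,r→16,6→12 13:y→17,x→13,r→18,6→13 14:y→17,x→14,r→14,6→14 15:y→15,x→15,r→15,6→15 16:y→18,x→16,r→16,6→15 17:y→15,x→17,r→19,6→17 18:y→19,x→18,r→18,6→15 19:y→15,x→19,r→19,6→15 [Hopcroft].
'y6yyy': |S_i|=[33, 32, 23, 17, 10, 2] end={s16,s48} — reject; 5/5 del acc.
'yrryr6': N↓-sim [33, 32, 27, 24, 19, 11, 2] end={s16,s48} rej; 6/6 single-dels accept.
2 words, ⪯-incomp.


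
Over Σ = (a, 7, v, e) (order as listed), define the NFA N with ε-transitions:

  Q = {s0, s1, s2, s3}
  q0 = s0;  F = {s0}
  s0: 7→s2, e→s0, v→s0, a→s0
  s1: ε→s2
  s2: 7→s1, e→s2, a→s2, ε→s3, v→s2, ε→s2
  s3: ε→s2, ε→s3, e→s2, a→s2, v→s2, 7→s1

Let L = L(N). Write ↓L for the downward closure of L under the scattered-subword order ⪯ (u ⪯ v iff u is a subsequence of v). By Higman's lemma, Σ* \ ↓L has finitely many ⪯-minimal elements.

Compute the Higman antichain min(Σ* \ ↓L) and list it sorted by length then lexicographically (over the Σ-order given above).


min(Σ*\↓L) = [7].

|Q|=4, |F|=1, |δ|=17 (5 ε).
min D↑ (2 st, q0=0, F={1}): 0:a→0,7→1,v→0,e→0 1:a→1,7→1,v→1,e→1 [Hopcroft].
'7': run [4, 3] end={s1,s2,s3} rej; 1/1 single-dels accept.
1 words, ⪯-incomp.


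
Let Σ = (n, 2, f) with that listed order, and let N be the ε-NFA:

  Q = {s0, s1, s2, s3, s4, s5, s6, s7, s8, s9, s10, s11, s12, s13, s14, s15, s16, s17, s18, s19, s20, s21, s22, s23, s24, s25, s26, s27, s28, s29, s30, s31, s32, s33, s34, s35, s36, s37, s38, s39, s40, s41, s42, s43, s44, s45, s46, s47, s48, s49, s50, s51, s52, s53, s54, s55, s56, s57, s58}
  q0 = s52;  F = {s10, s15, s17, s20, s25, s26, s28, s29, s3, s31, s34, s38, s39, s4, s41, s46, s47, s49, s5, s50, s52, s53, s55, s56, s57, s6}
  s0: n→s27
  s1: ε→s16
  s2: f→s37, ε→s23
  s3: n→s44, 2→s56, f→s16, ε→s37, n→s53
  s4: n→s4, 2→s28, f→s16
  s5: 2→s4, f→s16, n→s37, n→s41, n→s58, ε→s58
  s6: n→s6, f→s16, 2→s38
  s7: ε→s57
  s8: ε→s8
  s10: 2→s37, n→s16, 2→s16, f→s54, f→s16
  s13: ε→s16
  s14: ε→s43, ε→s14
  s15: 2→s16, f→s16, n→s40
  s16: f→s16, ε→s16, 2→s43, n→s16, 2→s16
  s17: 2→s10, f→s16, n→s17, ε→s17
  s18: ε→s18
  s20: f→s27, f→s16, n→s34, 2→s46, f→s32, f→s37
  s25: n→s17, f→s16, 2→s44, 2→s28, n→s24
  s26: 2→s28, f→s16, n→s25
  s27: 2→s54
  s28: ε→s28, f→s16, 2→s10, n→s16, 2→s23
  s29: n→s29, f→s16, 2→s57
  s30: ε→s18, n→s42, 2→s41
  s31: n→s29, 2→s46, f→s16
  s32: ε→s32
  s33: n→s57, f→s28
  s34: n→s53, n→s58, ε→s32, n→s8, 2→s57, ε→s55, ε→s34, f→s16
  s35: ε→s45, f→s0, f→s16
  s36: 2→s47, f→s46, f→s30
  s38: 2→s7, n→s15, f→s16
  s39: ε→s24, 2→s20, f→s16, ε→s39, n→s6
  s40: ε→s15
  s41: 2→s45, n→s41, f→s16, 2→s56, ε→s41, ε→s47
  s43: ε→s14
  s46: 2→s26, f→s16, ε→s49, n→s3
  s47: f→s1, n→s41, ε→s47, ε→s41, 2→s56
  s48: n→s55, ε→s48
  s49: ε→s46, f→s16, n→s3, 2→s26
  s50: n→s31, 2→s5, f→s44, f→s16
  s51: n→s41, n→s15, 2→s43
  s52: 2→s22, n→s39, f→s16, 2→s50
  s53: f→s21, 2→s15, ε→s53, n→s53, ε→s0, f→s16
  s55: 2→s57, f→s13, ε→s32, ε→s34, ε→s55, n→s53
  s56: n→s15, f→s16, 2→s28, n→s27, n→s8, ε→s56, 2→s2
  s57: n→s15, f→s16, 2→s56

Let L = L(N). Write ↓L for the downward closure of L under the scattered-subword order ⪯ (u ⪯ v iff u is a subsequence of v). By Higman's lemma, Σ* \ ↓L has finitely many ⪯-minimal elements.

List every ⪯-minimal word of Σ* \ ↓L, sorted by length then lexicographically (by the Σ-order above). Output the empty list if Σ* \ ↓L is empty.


|Q|=59, |F|=26, |δ|=154 (36 ε).
min D↑ (24 st, q0=0, F={3}): 0:n→1,2→2,f→3 1:n→4,2→5,f→3 2:n→6,2→7,f→3 3:n→3,2→3,f→3 4:n→4,2→8,f→3 5:n→9,2→10,f→3 6:n→11,2→10,f→3 7:n→12,2→13,f→3 8:n→14,2→15,f→3 9:n→16,2→15,f→3 10:n→17,2→18,f→3 11:n→11,2→15,f→3 12:n→12,2→19,f→3 13:n→13,2→20,f→3 14:n→14,2→3,f→3 15:n→14,2→19,f→3 16:n→16,2→14,f→3 17:n→16,2→19,f→3 18:n→21,2→20,f→3 19:n→14,2→20,f→3 20:n→3,2→22,f→3 21:n→23,2→20,f→3 22:n→3,2→3,f→3 23:n→23,2→22,f→3.
'f': run [47, 11] end={s1,s13,s14,s16,s21,s27,s32,s37,s43,s44,s54} ∉↓L; 1/1 del acc.
'nn2n2': |S_i|=[47, 43, 37, 19, 8, 4] end={s14,s16,s43,s54} rej; 5/5 deletions ∈↓L.
'2222n': N↓-sim [47, 44, 34, 21, 10, 3] end={s14,s16,s43} — reject; 5/5 single-dels accept.
'n2nn22': N↓-sim [47, 43, 35, 28, 17, 8, 4] end={s14,s16,s37,s43} ∉↓L; 6/6 single-dels accept.
'22n2n2': run [47, 44, 34, 28, 16, 8, 4] end={s14,s16,s43,s54} — reject; 6/6 deletions ∈↓L.
'222222': N↓-sim [47, 44, 34, 21, 10, 7, 4] end={s14,s16,s37,s43} rej; 6/6 single-dels accept.
6 obstructions.

min(Σ*\↓L) = [f, nn2n2, 2222n, n2nn22, 22n2n2, 222222].


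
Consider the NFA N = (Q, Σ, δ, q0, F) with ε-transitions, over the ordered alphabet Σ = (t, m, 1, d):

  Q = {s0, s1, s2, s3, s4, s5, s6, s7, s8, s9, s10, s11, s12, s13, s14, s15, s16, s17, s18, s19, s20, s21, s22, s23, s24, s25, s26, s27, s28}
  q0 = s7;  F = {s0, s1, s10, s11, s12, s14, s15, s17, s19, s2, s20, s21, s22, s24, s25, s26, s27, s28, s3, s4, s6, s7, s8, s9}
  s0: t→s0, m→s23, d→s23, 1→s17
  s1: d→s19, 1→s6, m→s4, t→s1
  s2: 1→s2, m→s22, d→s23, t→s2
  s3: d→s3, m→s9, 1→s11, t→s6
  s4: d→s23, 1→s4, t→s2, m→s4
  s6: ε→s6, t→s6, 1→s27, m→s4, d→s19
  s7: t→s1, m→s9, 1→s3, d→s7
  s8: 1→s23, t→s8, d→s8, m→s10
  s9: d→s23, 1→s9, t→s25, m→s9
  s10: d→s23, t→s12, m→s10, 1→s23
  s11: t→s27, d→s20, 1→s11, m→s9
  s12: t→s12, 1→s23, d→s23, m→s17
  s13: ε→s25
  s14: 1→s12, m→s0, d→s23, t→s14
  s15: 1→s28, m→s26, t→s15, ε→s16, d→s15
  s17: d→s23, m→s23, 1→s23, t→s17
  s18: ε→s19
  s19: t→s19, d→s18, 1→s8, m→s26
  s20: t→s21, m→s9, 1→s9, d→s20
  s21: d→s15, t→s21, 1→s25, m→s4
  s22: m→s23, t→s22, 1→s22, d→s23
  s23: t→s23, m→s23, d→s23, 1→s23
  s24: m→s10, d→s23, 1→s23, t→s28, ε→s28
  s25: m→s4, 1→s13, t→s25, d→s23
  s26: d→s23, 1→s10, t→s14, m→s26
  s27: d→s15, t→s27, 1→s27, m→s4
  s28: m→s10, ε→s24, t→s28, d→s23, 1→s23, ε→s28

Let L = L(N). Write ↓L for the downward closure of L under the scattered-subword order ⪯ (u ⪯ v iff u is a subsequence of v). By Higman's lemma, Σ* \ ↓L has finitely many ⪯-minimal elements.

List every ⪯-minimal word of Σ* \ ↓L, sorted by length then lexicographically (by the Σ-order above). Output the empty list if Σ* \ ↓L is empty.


Antichain: [md, td11, tmtmm, 11d1d].

|Q|=29, |F|=24, |δ|=107 (7 ε).
min D↑ (24 st, q0=0, F={8}): 0:t→1,m→2,1→3,d→0 1:t→1,m→4,1→5,d→6 2:t→7,m→2,1→2,d→8 3:t→5,m→2,1→9,d→3 4:t→10,m→4,1→4,d→8 5:t→5,m→4,1→11,d→6 6:t→6,m→12,1→13,d→6 7:t→7,m→4,1→7,d→8 8:t→8,m→8,1→8,d→8 9:t→11,m→2,1→9,d→14 10:t→10,m→15,1→10,d→8 11:t→11,m→4,1→11,d→16 12:t→17,m→12,1→18,d→8 13:t→13,m→18,1→8,d→13 14:t→19,m→2,1→2,d→14 15:t→15,m→8,1→15,d→8 16:t→16,m→12,1→20,d→16 17:t→17,m→21,1→22,d→8 18:t→22,m→18,1→8,d→8 19:t→19,m→4,1→7,d→16 20:t→20,m→18,1→8,d→8 21:t→21,m→8,1→23,d→8 22:t→22,m→23,1→8,d→8 23:t→23,m→8,1→8,d→8.
'md': run [28, 13, 1] end={s23} ∉↓L; 2/2 single-dels accept.
'td11': N↓-sim [28, 23, 14, 7, 1] end={s23} rej; 4/4 del acc.
'tmtmm': |S_i|=[28, 23, 10, 7, 4, 1] end={s23} — reject; 5/5 deletions ∈↓L.
'11d1d': |S_i|=[28, 26, 22, 20, 12, 1] end={s23} ∉↓L; 5/5 single-dels accept.
4 obstructions.


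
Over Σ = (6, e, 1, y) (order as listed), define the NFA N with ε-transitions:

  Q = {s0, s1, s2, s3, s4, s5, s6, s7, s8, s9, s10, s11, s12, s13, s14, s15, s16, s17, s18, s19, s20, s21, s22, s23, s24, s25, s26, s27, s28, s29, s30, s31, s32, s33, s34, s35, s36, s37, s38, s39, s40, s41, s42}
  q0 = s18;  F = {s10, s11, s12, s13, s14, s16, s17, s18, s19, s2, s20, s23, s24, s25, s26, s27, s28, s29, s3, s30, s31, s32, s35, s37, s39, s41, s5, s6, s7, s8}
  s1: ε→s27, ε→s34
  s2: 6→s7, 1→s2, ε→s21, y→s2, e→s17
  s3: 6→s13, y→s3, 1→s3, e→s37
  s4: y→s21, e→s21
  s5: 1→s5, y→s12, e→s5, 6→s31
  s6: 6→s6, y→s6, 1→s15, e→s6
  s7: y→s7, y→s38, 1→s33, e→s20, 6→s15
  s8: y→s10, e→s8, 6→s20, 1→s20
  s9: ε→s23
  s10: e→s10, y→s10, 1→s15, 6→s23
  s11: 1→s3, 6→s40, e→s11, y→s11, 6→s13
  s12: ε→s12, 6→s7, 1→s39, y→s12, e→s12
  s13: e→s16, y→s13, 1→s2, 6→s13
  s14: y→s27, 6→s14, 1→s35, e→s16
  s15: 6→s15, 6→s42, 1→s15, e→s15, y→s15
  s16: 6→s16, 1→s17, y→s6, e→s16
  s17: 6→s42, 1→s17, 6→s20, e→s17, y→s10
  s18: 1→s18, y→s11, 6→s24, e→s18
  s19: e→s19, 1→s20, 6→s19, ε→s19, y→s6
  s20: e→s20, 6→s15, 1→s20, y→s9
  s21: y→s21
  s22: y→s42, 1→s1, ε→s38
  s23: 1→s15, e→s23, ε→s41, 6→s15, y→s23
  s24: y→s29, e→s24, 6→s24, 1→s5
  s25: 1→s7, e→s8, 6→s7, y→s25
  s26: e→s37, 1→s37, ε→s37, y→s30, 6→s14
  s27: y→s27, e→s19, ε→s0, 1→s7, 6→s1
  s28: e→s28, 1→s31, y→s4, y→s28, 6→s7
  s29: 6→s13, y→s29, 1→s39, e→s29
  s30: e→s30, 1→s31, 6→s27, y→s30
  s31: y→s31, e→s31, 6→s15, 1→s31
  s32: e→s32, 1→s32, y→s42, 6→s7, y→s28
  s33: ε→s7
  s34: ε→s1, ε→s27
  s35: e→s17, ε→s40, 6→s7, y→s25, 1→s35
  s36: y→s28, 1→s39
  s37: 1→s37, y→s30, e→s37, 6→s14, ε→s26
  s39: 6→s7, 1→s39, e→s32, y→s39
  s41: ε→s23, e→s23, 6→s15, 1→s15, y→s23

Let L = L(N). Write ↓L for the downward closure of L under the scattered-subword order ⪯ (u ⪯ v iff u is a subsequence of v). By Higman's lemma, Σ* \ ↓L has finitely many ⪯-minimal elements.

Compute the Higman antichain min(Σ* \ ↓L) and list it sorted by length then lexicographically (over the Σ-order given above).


|Q|=43, |F|=30, |δ|=153 (16 ε).
min D↑ (29 st, q0=0, F={13}): 0:6→1,e→0,1→0,y→2 1:6→1,e→1,1→3,y→4 2:6→5,e→2,1→6,y→2 3:6→7,e→3,1→3,y→8 4:6→5,e→4,1→9,y→4 5:6→5,e→10,1→11,y→5 6:6→5,e→12,1→6,y→6 7:6→13,e→7,1→7,y→7 8:6→14,e→8,1→9,y→8 9:6→14,e→15,1→9,y→9 10:6→10,e→10,1→16,y→17 11:6→14,e→16,1→11,y→11 12:6→18,e→12,1→12,y→19 13:6→13,e→13,1→13,y→13 14:6→13,e→20,1→14,y→14 15:6→14,e→15,1→15,y→21 16:6→20,e→16,1→16,y→22 17:6→17,e→17,1→13,y→17 18:6→18,e→10,1→23,y→24 19:6→24,e→19,1→7,y→19 20:6→13,e→20,1→20,y→25 21:6→14,e→21,1→7,y→21 22:6→25,e→22,1→13,y→22 23:6→14,e→16,1→23,y→26 24:6→24,e→27,1→14,y→24 25:6→13,e→25,1→13,y→25 26:6→14,e→28,1→14,y→26 27:6→27,e→27,1→20,y→17 28:6→20,e→28,1→20,y→22.
'6166': |S_i|=[41, 35, 24, 10, 2] end={s15,s42} rej; 4/4 deletions ∈↓L.
'y6ey1': |S_i|=[41, 38, 26, 12, 7, 2] end={s15,s42} — reject; 5/5 deletions ∈↓L.
'y1ey16': run [41, 38, 35, 31, 23, 10, 2] end={s15,s42} — reject; 6/6 del acc.
3 obstructions.

A = [6166, y6ey1, y1ey16].


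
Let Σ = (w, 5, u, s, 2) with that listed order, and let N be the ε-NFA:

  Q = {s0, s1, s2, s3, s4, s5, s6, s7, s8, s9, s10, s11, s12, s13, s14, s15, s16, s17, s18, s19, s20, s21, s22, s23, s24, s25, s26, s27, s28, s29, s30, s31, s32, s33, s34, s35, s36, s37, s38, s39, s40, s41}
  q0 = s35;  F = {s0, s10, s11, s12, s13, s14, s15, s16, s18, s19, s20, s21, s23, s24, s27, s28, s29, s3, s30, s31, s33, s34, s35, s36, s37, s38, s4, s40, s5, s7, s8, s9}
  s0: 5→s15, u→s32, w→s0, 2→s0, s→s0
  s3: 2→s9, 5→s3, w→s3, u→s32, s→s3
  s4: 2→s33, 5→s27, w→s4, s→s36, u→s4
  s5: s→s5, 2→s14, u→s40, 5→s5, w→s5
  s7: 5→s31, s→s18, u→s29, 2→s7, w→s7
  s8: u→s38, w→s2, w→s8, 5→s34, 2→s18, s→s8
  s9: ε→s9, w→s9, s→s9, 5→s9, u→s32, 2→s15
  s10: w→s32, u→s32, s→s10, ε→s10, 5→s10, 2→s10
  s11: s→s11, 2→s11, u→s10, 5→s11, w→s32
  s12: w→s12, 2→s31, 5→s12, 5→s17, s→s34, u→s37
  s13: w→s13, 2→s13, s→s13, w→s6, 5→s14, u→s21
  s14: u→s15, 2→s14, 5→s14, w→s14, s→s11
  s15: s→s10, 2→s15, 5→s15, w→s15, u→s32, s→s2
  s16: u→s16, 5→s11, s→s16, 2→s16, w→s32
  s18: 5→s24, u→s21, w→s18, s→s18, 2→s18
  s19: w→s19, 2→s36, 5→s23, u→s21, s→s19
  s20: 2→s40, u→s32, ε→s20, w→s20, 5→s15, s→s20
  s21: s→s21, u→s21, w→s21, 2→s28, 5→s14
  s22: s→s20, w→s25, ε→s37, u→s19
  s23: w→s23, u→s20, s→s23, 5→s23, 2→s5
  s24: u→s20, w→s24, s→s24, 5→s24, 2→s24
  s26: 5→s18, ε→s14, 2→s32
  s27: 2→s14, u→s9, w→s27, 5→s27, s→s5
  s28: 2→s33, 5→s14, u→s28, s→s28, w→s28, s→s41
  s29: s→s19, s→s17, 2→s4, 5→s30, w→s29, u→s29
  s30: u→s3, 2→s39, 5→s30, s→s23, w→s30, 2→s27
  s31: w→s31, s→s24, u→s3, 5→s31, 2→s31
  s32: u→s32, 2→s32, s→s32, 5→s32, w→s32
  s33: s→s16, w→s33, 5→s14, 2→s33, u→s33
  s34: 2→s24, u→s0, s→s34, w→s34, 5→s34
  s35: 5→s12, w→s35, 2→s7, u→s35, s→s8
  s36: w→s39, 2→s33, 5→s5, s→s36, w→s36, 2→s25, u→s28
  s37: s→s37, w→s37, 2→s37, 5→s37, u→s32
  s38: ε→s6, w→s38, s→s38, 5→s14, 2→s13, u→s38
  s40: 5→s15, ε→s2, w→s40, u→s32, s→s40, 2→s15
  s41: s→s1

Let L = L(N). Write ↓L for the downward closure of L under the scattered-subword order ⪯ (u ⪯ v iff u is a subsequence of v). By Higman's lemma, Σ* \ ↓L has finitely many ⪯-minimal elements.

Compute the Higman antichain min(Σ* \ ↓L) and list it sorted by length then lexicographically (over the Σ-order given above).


min(Σ*\↓L) = [5uu, su5sw, 2u22sw].

|Q|=42, |F|=32, |δ|=187 (7 ε).
min D↑ (33 st, q0=0, F={10}): 0:w→0,5→1,u→0,s→2,2→3 1:w→1,5→1,u→4,s→5,2→6 2:w→2,5→5,u→7,s→2,2→8 3:w→3,5→6,u→9,s→8,2→3 4:w→4,5→4,u→10,s→4,2→4 5:w→5,5→5,u→11,s→5,2→12 6:w→6,5→6,u→13,s→12,2→6 7:w→7,5→14,u→7,s→7,2→15 8:w→8,5→12,u→16,s→8,2→8 9:w→9,5→17,u→9,s→18,2→19 10:w→10,5→10,u→10,s→10,2→10 11:w→11,5→20,u→10,s→11,2→11 12:w→12,5→12,u→21,s→12,2→12 13:w→13,5→13,u→10,s→13,2→22 14:w→14,5→14,u→20,s→23,2→14 15:w→15,5→14,u→16,s→15,2→15 16:w→16,5→14,u→16,s→16,2→24 17:w→17,5→17,u→13,s→25,2→26 18:w→18,5→25,u→16,s→18,2→27 19:w→19,5→26,u→19,s→27,2→28 20:w→20,5→20,u→10,s→29,2→20 21:w→21,5→20,u→10,s→21,2→30 22:w→22,5→22,u→10,s→22,2→20 23:w→10,5→23,u→29,s→23,2→23 24:w→24,5→14,u→24,s→24,2→28 25:w→25,5→25,u→21,s→25,2→31 26:w→26,5→26,u→22,s→31,2→14 27:w→27,5→31,u→24,s→27,2→28 28:w→28,5→14,u→28,s→32,2→28 29:w→10,5→29,u→10,s→29,2→29 30:w→30,5→20,u→10,s→30,2→20 31:w→31,5→31,u→30,s→31,2→14 32:w→10,5→23,u→32,s→32,2→32 (ε-aug+det+¬).
'5uu': N↓-sim [40, 22, 10, 1] end={s32} rej; 3/3 del acc.
'su5sw': N↓-sim [40, 32, 18, 6, 4, 1] end={s32} rej; 5/5 del acc.
'2u22sw': N↓-sim [40, 35, 27, 19, 9, 5, 1] end={s32} ∉↓L; 6/6 single-dels accept.
3 obstructions.


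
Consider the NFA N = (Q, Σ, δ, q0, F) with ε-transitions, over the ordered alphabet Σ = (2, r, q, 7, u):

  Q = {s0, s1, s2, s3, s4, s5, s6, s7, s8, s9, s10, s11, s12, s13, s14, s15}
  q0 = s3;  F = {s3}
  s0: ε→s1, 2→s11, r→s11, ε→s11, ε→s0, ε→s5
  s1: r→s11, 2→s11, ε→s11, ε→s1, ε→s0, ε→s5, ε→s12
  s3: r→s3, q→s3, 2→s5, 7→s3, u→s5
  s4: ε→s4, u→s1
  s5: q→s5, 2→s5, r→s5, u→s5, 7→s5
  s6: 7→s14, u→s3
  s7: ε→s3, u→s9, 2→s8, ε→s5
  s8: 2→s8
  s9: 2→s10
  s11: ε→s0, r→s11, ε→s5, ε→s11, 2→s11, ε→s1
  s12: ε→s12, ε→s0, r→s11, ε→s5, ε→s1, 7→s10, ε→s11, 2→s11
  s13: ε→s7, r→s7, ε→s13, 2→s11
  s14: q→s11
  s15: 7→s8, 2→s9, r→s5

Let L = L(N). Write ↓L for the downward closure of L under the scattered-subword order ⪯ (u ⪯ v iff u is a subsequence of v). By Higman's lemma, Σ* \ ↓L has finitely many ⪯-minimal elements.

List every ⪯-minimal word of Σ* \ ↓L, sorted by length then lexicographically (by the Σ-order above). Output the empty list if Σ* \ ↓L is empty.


A = [2, u].

|Q|=16, |F|=1, |δ|=55 (23 ε).
min D↑ (2 st, q0=0, F={1}): 0:2→1,r→0,q→0,7→0,u→1 1:2→1,r→1,q→1,7→1,u→1 [Hopcroft].
'2': |S_i|=[2, 1] end={s5} — reject; 1/1 deletions ∈↓L.
'u': run [2, 1] end={s5} ∉↓L; 1/1 deletions ∈↓L.
2 obstructions.


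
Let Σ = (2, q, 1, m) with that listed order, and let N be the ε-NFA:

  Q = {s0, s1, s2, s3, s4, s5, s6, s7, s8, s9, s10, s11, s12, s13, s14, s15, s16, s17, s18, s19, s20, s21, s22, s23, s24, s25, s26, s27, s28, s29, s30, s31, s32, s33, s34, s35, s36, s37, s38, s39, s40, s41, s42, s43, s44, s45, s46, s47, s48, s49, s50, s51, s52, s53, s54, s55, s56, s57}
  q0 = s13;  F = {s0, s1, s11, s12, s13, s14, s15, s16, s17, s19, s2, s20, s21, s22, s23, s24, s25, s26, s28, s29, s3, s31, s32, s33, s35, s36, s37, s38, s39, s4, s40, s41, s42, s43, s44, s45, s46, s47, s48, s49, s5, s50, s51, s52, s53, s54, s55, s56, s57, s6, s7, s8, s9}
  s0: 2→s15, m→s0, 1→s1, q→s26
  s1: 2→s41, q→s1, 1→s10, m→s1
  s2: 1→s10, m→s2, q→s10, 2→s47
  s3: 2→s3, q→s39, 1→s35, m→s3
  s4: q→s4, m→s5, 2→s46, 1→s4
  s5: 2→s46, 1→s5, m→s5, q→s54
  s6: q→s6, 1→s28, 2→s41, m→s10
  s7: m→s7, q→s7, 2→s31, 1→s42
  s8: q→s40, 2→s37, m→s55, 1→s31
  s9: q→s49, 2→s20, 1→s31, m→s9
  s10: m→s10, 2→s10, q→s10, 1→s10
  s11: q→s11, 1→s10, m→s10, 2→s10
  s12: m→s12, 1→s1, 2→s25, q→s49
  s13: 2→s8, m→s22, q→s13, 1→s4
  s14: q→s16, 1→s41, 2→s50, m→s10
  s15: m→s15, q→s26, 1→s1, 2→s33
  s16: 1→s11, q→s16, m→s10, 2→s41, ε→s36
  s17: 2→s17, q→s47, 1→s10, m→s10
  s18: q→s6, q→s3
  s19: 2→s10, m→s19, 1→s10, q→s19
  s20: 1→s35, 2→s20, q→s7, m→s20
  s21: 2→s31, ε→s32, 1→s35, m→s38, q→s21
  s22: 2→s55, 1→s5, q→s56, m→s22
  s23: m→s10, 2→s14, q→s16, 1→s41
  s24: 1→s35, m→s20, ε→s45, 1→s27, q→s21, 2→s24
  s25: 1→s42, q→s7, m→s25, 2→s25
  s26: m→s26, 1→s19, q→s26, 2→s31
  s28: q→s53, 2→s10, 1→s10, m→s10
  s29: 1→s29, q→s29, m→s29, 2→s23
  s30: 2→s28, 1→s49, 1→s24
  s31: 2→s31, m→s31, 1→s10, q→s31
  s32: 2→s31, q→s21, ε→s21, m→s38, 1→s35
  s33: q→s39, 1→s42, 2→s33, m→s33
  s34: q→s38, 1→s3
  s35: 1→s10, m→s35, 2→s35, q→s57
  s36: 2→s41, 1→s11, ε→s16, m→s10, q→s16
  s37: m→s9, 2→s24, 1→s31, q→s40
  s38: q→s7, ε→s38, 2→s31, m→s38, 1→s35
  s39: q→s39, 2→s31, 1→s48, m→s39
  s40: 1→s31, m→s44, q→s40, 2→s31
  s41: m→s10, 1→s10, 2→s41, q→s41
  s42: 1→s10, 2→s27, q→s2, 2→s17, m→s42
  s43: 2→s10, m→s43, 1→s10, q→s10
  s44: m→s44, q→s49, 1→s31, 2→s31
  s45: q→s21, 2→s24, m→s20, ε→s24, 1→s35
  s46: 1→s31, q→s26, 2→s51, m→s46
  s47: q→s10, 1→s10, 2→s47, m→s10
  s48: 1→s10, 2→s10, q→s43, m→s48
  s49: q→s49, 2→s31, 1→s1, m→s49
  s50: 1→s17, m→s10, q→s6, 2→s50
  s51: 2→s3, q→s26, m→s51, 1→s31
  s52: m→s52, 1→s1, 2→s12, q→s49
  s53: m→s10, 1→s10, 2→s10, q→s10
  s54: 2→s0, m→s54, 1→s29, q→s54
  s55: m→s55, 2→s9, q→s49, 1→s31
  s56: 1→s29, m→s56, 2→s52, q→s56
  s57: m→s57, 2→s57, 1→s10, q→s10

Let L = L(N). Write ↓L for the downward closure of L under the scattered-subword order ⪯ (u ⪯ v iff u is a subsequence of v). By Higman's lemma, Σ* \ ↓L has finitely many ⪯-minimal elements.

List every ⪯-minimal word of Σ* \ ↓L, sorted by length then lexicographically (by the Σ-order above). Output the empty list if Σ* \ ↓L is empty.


min(Σ*\↓L) = [211, 2q21, 12q12, mq12m, 2221qq].

|Q|=58, |F|=53, |δ|=232 (7 ε).
min D↑ (51 st, q0=0, F={14}): 0:2→1,q→0,1→2,m→3 1:2→4,q→5,1→6,m→7 2:2→8,q→2,1→2,m→9 3:2→7,q→10,1→9,m→3 4:2→11,q→5,1→6,m→12 5:2→6,q→5,1→6,m→13 6:2→6,q→6,1→14,m→6 7:2→12,q→15,1→6,m→7 8:2→16,q→17,1→6,m→8 9:2→8,q→18,1→9,m→9 10:2→19,q→10,1→20,m→10 11:2→11,q→21,1→22,m→23 12:2→23,q→15,1→6,m→12 13:2→6,q→15,1→6,m→13 14:2→14,q→14,1→14,m→14 15:2→6,q→15,1→24,m→15 16:2→25,q→17,1→6,m→16 17:2→6,q→17,1→26,m→17 18:2→27,q→18,1→20,m→18 19:2→28,q→15,1→24,m→19 20:2→29,q→20,1→20,m→20 21:2→6,q→21,1→22,m→30 22:2→22,q→31,1→14,m→22 23:2→23,q→32,1→22,m→23 24:2→33,q→24,1→14,m→24 25:2→25,q→34,1→22,m→25 26:2→14,q→26,1→14,m→26 27:2→35,q→17,1→24,m→27 28:2→36,q→15,1→24,m→28 29:2→37,q→38,1→33,m→14 30:2→6,q→32,1→22,m→30 31:2→31,q→14,1→14,m→31 32:2→6,q→32,1→39,m→32 33:2→33,q→33,1→14,m→14 34:2→6,q→34,1→40,m→34 35:2→41,q→17,1→24,m→35 36:2→36,q→32,1→39,m→36 37:2→42,q→38,1→33,m→14 38:2→33,q→38,1→43,m→14 39:2→44,q→45,1→14,m→39 40:2→14,q→46,1→14,m→40 41:2→41,q→34,1→39,m→41 42:2→42,q→47,1→44,m→14 43:2→14,q→43,1→14,m→14 44:2→44,q→48,1→14,m→14 45:2→48,q→14,1→14,m→45 46:2→14,q→14,1→14,m→46 47:2→33,q→47,1→49,m→14 48:2→48,q→14,1→14,m→14 49:2→14,q→50,1→14,m→14 50:2→14,q→14,1→14,m→14 (ε-aug+det+¬).
'211': |S_i|=[55, 48, 17, 1] end={s10} — reject; 3/3 single-dels accept.
'2q21': N↓-sim [55, 48, 29, 8, 1] end={s10} ∉↓L; 4/4 deletions ∈↓L.
'12q12': |S_i|=[55, 35, 31, 18, 7, 1] end={s10} ∉↓L; 5/5 del acc.
'mq12m': |S_i|=[55, 46, 35, 21, 14, 1] end={s10} — reject; 5/5 del acc.
'2221qq': run [55, 48, 42, 27, 12, 6, 1] end={s10} ∉↓L; 6/6 del acc.
5 obstructions.


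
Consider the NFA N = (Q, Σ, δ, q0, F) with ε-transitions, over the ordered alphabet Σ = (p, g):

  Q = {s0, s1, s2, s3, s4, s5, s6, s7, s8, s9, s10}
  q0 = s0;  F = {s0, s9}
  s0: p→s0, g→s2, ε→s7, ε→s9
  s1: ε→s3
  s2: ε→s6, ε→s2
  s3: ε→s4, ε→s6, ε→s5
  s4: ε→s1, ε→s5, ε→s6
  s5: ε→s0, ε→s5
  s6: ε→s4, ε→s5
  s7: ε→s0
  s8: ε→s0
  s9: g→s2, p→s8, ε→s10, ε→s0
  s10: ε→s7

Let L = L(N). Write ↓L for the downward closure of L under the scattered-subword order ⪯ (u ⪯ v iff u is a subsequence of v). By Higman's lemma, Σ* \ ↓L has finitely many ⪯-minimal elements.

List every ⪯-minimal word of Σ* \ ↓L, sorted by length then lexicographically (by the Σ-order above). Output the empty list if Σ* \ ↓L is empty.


A = [].

|Q|=11, |F|=2, |δ|=24 (20 ε).
min D↑ (1 st, q0=0, F={}): 0:p→0,g→0 [Hopcroft].
L(D↑) = ∅ ⇒ ↓L = Σ*.


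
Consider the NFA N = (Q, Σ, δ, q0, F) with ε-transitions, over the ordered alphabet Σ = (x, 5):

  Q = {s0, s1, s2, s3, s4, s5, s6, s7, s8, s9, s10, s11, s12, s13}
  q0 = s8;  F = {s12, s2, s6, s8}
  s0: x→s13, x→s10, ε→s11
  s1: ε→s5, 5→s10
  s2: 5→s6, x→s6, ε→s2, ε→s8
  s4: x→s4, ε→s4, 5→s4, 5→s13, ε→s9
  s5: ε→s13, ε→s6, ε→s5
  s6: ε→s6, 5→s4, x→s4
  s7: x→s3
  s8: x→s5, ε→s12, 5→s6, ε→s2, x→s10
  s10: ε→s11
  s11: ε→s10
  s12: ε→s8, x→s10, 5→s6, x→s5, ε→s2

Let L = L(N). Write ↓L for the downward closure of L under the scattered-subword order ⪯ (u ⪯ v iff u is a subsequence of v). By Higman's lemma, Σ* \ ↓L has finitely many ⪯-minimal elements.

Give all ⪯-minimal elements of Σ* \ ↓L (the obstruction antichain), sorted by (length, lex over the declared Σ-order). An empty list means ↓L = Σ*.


|Q|=14, |F|=4, |δ|=33 (16 ε).
min D↑ (3 st, q0=0, F={2}): 0:x→1,5→1 1:x→2,5→2 2:x→2,5→2.
'xx': N↓-sim [10, 7, 3] end={s13,s4,s9} — reject; 2/2 del acc.
'x5': |S_i|=[10, 7, 3] end={s13,s4,s9} — reject; 2/2 single-dels accept.
'5x': N↓-sim [10, 4, 3] end={s13,s4,s9} rej; 2/2 single-dels accept.
'55': run [10, 4, 3] end={s13,s4,s9} rej; 2/2 single-dels accept.
4 minimals (antichain).

A = [xx, x5, 5x, 55].


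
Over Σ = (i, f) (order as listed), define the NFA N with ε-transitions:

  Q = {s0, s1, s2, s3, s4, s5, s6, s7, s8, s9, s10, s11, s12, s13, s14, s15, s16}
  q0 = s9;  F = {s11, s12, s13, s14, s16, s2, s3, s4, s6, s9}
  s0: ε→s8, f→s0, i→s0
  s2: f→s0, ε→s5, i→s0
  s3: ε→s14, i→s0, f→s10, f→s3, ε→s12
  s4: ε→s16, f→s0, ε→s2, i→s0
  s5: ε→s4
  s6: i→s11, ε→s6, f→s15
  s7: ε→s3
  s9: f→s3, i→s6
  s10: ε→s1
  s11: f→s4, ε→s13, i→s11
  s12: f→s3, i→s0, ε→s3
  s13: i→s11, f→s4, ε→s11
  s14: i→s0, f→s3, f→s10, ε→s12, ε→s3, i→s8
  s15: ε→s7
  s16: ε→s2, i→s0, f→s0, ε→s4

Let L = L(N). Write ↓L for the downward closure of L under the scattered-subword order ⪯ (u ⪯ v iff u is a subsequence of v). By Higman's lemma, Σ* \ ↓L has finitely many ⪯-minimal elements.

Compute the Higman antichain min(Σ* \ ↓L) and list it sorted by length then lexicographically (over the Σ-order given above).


A = [fi, iiff].

|Q|=17, |F|=10, |δ|=43 (18 ε).
min D↑ (6 st, q0=0, F={4}): 0:i→1,f→2 1:i→3,f→2 2:i→4,f→2 3:i→3,f→5 4:i→4,f→4 5:i→4,f→4 (ε-aug+det+¬).
'fi': N↓-sim [17, 13, 2] end={s0,s8} rej; 2/2 single-dels accept.
'iiff': N↓-sim [17, 16, 8, 6, 2] end={s0,s8} ∉↓L; 4/4 del acc.
2 obstructions.


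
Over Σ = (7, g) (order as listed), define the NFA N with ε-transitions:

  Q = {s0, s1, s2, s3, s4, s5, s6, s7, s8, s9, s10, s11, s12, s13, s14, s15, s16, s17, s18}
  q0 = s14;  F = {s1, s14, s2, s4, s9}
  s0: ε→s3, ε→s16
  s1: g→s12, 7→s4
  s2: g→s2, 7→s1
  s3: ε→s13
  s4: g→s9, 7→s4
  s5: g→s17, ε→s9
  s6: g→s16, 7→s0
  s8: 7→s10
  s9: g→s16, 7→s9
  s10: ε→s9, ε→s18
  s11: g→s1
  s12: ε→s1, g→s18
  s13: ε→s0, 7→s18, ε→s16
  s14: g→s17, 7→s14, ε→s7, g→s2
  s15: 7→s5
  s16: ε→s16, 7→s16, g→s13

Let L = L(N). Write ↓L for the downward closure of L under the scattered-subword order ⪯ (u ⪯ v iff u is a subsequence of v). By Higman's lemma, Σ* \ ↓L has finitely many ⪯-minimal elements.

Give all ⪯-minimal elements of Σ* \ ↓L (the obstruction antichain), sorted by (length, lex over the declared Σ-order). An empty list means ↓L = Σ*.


A = [g77gg].

|Q|=19, |F|=5, |δ|=32 (11 ε).
min D↑ (6 st, q0=0, F={5}): 0:7→0,g→1 1:7→2,g→1 2:7→3,g→2 3:7→3,g→4 4:7→4,g→5 5:7→5,g→5 [Hopcroft].
'g77gg': run [13, 11, 9, 7, 6, 5] end={s0,s13,s16,s18,s3} — reject; 5/5 del acc.
1 words, ⪯-incomp.


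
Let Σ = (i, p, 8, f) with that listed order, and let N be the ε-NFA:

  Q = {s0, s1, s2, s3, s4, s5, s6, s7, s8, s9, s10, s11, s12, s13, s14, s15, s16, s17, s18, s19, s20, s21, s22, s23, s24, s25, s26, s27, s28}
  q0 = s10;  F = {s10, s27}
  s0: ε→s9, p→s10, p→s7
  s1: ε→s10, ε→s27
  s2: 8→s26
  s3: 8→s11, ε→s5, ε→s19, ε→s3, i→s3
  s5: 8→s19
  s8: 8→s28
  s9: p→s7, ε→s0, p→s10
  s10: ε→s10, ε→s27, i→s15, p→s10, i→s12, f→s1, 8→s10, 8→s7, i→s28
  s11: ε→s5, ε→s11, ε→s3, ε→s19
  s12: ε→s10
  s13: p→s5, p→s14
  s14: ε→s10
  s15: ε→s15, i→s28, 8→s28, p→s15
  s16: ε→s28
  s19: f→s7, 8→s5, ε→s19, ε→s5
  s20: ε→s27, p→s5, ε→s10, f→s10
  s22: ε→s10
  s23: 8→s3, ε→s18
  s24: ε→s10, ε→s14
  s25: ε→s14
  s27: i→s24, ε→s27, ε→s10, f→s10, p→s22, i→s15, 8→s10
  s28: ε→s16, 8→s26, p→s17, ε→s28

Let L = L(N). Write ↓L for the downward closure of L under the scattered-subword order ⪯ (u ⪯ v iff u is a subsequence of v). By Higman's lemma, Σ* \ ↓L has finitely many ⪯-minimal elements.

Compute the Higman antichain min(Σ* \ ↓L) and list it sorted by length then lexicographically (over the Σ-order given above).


|Q|=29, |F|=2, |δ|=63 (30 ε).
min D↑ (1 st, q0=0, F={}): 0:i→0,p→0,8→0,f→0 [Hopcroft].
L(D↑) = ∅; no obstructions.

Antichain: [].
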